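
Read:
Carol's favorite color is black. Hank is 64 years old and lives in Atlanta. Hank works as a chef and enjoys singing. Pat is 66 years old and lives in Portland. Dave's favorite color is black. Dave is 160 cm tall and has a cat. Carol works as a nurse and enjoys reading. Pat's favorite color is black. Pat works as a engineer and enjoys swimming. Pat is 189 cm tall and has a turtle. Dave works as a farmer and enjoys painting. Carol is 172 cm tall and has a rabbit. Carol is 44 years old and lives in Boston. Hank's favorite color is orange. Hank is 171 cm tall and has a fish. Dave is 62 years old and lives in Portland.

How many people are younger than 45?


Filter: 1

1


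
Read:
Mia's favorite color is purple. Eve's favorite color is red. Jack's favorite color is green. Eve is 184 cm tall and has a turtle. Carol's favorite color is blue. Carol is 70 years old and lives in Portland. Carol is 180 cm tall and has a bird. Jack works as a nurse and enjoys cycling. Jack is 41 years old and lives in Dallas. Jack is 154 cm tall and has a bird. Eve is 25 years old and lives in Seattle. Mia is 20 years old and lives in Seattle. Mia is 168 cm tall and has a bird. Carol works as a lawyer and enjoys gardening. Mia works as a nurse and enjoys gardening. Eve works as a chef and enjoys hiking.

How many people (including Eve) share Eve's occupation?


Eve is a chef. Count = 1

1


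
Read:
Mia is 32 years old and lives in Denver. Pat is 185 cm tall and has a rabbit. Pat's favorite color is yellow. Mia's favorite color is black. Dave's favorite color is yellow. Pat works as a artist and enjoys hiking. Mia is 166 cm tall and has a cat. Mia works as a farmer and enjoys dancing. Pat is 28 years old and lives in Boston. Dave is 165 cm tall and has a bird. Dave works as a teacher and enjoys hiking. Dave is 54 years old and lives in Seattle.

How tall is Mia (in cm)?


Mia is 166 cm tall

166


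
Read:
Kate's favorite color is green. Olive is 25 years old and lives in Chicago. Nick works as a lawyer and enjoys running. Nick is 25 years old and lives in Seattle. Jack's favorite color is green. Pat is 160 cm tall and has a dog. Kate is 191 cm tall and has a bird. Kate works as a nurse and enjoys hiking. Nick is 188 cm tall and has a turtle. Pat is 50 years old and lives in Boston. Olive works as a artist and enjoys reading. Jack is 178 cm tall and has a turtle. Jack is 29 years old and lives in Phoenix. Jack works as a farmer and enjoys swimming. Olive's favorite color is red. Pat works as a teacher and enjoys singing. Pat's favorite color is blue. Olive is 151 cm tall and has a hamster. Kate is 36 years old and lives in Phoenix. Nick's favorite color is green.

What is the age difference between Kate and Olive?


|36 - 25| = 11

11


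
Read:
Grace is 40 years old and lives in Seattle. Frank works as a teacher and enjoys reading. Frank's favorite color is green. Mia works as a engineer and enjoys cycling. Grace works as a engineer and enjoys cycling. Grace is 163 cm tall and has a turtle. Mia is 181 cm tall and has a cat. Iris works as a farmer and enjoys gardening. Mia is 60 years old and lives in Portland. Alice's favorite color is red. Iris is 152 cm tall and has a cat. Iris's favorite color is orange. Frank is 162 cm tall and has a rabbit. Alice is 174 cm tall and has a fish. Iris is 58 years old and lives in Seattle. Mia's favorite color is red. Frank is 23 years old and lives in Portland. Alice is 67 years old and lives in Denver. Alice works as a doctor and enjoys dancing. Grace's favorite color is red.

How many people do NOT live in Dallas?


Not in Dallas: 5

5


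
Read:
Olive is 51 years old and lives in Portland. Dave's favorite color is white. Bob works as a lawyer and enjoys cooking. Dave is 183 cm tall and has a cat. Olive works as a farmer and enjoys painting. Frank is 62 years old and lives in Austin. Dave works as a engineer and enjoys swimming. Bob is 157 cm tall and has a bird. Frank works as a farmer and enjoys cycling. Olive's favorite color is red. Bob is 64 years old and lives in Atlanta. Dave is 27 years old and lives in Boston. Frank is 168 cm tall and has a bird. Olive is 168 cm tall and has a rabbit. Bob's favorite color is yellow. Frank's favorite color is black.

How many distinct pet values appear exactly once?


Unique pet values: 2

2


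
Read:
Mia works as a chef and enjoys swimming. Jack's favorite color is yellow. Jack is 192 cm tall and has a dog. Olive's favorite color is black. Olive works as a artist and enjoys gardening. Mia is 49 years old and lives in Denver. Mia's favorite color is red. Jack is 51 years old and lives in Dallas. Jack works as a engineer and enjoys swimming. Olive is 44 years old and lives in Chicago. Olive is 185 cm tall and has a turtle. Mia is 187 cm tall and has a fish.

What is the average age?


Sum=144, n=3, avg=48

48


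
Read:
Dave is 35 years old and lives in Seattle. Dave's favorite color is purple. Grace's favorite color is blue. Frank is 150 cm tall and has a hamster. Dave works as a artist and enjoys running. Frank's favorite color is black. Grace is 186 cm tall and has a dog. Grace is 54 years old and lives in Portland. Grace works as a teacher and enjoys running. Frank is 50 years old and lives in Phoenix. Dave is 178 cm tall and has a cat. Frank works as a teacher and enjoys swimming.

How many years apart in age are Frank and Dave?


50 vs 35, diff = 15

15


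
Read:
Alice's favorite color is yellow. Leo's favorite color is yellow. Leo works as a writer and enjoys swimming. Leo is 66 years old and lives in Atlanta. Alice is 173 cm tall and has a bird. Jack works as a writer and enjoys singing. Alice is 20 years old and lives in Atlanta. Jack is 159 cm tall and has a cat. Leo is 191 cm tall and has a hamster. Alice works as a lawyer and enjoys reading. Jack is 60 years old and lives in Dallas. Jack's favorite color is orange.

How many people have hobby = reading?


Count: 1

1


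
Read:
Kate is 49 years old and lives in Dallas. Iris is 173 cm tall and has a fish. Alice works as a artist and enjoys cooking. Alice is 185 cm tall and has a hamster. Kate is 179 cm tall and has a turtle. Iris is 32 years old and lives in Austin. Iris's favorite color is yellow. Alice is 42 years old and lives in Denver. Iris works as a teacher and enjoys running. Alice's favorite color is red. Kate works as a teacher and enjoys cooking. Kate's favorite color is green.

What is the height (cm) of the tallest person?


Tallest: Alice at 185 cm

185


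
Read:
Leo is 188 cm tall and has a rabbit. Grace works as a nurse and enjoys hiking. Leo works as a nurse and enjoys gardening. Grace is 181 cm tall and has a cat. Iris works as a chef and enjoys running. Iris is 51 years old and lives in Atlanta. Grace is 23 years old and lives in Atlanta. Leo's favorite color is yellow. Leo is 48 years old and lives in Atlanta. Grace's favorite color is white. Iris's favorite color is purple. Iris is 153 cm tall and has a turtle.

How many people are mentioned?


People: Iris, Grace, Leo. Count = 3

3


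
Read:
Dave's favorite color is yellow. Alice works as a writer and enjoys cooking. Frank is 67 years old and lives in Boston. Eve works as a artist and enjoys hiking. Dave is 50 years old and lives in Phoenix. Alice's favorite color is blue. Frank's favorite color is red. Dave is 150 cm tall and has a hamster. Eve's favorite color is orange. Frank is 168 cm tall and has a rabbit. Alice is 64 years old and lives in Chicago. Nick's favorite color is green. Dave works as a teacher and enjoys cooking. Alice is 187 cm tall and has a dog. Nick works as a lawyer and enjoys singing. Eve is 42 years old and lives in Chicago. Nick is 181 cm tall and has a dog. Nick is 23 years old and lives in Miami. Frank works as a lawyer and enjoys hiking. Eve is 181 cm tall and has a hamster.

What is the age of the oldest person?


Oldest: Frank at 67

67


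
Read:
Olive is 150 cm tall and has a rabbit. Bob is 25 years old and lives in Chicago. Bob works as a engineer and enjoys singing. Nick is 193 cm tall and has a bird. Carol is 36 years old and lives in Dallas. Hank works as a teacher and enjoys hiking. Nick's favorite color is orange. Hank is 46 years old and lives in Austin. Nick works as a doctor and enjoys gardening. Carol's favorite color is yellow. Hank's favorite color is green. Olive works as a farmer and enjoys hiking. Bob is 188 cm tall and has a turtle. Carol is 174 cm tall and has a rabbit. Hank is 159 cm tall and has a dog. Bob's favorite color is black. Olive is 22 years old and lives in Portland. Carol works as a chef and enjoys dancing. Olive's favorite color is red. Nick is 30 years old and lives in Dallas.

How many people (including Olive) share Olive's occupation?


Olive is a farmer. Count = 1

1


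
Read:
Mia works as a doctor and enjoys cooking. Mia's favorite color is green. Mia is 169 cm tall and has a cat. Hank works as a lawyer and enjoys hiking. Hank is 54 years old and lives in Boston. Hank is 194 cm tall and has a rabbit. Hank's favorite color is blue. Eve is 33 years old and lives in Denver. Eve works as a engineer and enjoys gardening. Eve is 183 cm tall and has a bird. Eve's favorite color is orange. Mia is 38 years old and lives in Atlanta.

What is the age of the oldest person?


Oldest: Hank at 54

54


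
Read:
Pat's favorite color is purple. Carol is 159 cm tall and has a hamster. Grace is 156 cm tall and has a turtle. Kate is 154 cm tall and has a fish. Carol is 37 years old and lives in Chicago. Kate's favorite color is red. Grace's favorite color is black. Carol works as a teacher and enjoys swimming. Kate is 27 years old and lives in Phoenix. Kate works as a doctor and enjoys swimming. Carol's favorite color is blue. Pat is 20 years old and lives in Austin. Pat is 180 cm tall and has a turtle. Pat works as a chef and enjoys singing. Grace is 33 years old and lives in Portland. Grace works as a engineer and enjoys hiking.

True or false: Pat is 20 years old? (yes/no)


Pat is actually 20. yes

yes


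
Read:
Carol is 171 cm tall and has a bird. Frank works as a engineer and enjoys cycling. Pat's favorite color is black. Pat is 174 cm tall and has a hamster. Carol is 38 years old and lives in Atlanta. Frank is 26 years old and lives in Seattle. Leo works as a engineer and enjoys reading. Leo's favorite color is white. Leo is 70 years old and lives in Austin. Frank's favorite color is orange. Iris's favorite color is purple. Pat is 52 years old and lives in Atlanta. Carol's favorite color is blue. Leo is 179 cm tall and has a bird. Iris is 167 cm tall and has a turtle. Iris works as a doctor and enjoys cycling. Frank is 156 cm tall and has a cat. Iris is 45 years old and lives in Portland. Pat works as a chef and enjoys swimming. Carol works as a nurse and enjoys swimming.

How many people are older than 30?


Filter: 4

4


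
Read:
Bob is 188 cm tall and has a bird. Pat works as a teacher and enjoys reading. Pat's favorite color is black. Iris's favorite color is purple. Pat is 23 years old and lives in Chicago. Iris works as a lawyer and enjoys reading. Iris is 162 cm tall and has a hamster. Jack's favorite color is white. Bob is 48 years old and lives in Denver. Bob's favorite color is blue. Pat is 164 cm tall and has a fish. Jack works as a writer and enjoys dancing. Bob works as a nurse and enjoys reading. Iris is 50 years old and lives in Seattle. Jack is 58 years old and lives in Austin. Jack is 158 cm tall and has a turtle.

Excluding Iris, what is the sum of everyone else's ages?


Sum (excluding Iris): 129

129


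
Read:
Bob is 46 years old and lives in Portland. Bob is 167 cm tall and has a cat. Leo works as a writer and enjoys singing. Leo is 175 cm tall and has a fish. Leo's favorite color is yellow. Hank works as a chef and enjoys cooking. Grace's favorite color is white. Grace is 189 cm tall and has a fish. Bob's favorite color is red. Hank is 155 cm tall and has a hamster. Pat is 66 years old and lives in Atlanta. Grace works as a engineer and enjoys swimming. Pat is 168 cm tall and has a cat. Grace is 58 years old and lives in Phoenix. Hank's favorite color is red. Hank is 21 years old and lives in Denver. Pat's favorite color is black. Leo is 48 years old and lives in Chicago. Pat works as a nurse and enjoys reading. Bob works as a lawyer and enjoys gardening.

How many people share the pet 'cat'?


Count: 2

2


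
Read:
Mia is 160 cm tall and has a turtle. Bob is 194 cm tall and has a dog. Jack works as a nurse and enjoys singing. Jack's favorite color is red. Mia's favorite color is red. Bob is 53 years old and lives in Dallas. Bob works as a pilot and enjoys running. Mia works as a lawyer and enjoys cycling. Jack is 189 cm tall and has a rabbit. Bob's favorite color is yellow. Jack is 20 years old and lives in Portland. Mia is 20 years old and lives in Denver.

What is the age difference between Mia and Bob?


|20 - 53| = 33

33


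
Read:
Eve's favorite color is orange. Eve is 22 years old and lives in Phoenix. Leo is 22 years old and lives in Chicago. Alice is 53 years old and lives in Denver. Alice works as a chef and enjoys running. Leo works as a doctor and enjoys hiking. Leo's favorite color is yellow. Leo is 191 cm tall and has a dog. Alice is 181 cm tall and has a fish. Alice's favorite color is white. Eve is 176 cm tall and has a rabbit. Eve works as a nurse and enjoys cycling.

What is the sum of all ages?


53+22+22 = 97

97


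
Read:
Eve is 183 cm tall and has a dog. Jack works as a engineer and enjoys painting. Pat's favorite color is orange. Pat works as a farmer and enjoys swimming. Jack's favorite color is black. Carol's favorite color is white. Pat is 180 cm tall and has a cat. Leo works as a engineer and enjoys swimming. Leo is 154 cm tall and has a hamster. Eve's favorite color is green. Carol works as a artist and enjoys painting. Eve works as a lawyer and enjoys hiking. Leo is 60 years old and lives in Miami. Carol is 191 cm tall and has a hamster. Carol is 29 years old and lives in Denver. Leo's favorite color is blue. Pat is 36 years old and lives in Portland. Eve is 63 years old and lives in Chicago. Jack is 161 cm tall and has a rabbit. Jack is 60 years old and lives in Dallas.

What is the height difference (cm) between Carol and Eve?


|191 - 183| = 8

8


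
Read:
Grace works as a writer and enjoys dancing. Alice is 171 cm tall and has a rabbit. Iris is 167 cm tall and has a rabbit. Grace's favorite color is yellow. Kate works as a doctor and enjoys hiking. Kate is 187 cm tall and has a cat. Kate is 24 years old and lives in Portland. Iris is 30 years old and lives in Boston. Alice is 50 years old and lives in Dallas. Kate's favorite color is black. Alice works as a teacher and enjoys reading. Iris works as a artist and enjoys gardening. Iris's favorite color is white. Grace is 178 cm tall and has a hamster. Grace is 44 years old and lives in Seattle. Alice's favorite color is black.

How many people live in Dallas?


Count in Dallas: 1

1


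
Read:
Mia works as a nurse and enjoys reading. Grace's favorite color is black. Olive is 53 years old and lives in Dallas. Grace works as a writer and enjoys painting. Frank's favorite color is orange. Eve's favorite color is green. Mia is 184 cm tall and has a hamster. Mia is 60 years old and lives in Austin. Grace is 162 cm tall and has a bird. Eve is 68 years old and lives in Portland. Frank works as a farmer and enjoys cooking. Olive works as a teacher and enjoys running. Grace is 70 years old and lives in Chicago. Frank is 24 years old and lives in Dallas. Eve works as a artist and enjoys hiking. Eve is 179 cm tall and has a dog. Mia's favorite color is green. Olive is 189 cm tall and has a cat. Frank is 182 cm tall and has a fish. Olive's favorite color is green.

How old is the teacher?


The teacher is Olive, age 53

53


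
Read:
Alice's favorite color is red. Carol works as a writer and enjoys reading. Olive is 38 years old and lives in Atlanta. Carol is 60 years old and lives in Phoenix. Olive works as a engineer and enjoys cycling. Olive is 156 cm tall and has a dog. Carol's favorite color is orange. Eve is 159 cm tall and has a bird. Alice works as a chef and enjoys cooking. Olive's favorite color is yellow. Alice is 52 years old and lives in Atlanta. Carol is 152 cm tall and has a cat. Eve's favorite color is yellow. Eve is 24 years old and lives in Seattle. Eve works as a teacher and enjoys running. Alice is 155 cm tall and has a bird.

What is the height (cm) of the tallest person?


Tallest: Eve at 159 cm

159


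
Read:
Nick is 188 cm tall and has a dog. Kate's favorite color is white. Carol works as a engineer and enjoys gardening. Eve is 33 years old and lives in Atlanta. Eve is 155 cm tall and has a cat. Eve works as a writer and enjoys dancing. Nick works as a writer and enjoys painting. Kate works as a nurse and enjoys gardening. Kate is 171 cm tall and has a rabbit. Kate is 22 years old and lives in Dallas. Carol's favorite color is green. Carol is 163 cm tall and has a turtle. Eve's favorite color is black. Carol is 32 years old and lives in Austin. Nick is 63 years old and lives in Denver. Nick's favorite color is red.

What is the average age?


Sum=150, n=4, avg=37.5

37.5


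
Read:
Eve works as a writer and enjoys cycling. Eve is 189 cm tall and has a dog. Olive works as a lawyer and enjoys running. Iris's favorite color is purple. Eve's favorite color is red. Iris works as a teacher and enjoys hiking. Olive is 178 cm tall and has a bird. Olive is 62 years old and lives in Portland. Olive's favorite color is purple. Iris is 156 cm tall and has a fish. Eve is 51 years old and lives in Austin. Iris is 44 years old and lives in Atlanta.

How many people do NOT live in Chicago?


Not in Chicago: 3

3


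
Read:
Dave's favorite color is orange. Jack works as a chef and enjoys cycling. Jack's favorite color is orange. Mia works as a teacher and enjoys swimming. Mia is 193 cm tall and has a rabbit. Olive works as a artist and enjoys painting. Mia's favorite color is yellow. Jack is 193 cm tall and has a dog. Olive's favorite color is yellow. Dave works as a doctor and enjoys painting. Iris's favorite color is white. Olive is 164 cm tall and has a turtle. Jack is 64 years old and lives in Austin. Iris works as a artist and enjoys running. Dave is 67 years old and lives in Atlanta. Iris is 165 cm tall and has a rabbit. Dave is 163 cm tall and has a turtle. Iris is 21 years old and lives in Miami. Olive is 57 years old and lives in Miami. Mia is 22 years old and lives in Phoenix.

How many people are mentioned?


People: Mia, Dave, Olive, Jack, Iris. Count = 5

5


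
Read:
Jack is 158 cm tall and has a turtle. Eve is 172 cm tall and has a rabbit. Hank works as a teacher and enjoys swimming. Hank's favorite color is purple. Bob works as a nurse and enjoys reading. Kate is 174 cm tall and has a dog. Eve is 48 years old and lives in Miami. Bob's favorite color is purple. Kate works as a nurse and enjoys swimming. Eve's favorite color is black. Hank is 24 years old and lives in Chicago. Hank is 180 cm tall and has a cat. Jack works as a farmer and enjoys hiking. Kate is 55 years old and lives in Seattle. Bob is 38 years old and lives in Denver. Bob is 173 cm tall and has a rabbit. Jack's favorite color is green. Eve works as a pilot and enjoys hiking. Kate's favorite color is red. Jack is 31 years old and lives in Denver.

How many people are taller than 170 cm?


Taller than 170: 4

4


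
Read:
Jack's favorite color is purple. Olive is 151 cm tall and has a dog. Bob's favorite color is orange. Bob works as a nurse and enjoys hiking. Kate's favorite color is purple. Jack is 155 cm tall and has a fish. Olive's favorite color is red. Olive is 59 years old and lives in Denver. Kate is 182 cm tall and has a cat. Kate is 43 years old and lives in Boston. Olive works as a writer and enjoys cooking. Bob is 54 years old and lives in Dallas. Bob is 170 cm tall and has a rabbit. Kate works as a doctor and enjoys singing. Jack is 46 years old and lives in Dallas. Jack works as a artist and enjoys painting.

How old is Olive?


Olive is 59 years old

59


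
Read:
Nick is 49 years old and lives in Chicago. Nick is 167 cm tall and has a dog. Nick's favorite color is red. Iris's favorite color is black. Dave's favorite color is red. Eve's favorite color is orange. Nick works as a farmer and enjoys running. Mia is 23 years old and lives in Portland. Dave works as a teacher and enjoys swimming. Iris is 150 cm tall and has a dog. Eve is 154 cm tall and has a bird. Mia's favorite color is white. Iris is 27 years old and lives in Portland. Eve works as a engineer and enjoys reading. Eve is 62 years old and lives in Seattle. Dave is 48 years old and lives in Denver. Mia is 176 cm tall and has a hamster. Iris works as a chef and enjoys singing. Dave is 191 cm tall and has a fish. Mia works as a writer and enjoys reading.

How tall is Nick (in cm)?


Nick is 167 cm tall

167


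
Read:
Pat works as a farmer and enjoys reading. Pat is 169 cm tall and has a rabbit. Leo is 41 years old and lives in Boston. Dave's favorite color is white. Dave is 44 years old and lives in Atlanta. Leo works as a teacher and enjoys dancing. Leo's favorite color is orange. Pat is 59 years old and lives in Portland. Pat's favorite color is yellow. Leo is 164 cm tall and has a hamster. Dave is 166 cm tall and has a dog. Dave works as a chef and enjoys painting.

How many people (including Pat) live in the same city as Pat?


Pat lives in Portland. Count = 1

1


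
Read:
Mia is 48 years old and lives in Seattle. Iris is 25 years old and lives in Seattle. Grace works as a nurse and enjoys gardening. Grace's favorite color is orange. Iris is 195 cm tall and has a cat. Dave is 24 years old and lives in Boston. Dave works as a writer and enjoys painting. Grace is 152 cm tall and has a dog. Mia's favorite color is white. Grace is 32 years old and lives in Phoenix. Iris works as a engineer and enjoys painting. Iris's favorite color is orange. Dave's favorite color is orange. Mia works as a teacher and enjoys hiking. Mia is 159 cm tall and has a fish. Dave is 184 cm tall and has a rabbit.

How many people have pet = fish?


Count: 1

1


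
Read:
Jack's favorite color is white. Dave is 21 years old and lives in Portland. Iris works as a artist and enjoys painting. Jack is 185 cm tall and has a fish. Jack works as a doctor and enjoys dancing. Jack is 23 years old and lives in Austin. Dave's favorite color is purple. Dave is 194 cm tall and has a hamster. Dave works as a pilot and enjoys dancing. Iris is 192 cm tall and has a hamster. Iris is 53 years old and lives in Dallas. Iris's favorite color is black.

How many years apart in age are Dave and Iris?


21 vs 53, diff = 32

32


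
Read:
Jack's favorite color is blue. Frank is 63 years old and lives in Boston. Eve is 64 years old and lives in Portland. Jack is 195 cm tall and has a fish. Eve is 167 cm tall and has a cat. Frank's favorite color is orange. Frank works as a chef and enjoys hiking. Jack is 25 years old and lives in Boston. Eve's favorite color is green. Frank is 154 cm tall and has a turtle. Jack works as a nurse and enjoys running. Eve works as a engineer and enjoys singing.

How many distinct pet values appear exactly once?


Unique pet values: 3

3


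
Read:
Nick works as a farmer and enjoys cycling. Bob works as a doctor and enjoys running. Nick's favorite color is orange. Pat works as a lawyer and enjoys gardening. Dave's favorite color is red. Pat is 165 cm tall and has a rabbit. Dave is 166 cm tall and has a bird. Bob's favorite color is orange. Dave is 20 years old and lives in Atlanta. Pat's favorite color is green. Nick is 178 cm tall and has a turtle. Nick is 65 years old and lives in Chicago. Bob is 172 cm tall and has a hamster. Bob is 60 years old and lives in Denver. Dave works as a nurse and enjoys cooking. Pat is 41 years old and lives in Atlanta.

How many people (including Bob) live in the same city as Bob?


Bob lives in Denver. Count = 1

1


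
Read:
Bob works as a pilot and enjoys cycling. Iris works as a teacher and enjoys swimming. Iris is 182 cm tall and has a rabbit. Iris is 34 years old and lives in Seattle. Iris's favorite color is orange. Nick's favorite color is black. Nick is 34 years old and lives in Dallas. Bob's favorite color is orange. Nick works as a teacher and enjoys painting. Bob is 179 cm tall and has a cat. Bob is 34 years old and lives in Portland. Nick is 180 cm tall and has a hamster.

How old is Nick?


Nick is 34 years old

34


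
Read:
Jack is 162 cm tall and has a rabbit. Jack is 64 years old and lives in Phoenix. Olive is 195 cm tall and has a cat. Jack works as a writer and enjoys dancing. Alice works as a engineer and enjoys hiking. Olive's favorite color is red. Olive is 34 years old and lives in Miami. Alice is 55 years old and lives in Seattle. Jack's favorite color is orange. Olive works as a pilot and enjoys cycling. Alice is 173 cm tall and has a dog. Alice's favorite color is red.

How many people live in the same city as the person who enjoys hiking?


Person with hobby hiking is Alice, city Seattle. Count = 1

1


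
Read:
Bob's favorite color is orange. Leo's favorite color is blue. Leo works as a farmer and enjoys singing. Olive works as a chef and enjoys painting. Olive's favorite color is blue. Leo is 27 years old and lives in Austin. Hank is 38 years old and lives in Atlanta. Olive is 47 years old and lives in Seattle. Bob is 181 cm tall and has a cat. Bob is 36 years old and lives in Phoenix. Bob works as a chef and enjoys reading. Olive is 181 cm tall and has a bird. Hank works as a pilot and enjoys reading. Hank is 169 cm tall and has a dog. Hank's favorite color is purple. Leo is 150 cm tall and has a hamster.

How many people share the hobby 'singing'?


Count: 1

1


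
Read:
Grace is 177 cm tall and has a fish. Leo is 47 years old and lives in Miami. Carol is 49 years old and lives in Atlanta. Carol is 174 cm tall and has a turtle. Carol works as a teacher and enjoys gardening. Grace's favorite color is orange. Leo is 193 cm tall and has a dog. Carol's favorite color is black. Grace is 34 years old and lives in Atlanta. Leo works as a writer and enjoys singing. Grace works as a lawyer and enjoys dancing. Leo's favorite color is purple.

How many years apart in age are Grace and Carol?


34 vs 49, diff = 15

15


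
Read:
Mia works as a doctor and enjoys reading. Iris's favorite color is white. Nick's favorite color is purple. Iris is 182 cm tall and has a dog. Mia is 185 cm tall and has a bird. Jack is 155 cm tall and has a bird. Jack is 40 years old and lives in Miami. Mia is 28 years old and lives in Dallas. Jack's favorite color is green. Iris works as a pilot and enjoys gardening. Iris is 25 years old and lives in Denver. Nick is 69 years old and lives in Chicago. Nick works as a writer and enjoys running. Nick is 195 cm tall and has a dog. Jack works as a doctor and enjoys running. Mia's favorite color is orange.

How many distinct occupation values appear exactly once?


Unique occupation values: 2

2


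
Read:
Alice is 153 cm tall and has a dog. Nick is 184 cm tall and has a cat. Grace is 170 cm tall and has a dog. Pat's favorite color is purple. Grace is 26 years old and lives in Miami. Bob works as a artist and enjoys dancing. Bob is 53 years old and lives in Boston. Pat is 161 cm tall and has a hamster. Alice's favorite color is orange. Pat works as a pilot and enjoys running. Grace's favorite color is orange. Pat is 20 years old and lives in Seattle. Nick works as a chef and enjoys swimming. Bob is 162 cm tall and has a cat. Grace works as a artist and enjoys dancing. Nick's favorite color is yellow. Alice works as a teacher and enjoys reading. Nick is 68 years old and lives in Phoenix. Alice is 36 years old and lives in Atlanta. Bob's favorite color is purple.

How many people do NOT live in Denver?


Not in Denver: 5

5


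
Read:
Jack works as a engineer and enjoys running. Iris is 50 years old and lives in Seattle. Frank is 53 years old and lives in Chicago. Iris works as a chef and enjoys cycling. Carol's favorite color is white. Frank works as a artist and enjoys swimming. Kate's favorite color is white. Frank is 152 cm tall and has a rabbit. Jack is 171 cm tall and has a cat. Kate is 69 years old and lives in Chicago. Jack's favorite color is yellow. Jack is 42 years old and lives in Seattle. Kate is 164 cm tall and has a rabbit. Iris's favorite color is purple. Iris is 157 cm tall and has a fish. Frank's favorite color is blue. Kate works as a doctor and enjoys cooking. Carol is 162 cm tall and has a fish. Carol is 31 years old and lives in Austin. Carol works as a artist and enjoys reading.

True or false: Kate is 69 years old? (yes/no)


Kate is actually 69. yes

yes


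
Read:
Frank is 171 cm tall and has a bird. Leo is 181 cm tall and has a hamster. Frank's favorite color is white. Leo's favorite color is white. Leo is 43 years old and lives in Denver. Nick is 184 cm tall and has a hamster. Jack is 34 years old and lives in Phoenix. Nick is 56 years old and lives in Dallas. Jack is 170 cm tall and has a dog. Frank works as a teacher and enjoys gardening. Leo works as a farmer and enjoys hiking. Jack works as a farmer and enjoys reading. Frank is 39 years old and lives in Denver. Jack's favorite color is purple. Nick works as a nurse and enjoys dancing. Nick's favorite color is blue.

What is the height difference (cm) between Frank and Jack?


|171 - 170| = 1

1


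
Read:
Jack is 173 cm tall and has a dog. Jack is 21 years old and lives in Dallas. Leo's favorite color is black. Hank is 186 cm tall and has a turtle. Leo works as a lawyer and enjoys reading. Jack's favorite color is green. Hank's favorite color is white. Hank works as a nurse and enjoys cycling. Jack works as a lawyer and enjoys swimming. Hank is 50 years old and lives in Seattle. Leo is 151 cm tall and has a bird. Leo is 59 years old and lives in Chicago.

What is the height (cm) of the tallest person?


Tallest: Hank at 186 cm

186


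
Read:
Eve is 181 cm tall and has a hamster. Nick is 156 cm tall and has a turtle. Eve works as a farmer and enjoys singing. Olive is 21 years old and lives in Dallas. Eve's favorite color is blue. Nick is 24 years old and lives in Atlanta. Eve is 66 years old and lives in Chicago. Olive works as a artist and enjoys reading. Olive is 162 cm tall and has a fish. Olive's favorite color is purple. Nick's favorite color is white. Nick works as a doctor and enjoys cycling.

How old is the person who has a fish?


Person with fish is Olive, age 21

21


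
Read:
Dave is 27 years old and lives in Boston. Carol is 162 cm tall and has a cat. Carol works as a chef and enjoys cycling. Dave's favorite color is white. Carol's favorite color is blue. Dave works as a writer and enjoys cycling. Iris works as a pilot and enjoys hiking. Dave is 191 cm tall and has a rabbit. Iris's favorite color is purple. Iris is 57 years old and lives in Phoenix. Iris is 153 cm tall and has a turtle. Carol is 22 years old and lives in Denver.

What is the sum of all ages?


22+27+57 = 106

106


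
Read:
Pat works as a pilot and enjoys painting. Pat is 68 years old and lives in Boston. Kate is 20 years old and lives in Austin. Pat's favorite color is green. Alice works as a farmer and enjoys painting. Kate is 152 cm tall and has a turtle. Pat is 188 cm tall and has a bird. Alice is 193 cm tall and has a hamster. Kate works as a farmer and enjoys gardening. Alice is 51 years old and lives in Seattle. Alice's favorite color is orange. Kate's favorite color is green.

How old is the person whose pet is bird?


Person with pet=bird is Pat, age 68

68


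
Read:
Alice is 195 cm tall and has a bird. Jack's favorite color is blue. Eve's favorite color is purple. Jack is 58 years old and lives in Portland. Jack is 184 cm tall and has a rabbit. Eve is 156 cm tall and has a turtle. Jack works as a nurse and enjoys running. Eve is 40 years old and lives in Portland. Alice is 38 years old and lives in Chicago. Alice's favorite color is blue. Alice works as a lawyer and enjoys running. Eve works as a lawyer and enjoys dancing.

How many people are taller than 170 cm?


Taller than 170: 2

2


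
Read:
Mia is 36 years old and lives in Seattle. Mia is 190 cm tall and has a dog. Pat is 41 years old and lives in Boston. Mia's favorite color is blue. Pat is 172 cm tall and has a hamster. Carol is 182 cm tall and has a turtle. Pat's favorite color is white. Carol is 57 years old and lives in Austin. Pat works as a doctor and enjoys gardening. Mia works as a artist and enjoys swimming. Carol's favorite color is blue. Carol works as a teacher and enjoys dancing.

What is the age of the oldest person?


Oldest: Carol at 57

57


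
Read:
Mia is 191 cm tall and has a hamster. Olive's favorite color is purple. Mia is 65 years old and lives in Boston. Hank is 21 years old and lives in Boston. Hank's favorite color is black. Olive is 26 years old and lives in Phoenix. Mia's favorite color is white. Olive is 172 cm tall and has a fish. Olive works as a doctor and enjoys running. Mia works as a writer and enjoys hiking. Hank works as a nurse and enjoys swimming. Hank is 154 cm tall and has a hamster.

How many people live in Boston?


Count in Boston: 2

2


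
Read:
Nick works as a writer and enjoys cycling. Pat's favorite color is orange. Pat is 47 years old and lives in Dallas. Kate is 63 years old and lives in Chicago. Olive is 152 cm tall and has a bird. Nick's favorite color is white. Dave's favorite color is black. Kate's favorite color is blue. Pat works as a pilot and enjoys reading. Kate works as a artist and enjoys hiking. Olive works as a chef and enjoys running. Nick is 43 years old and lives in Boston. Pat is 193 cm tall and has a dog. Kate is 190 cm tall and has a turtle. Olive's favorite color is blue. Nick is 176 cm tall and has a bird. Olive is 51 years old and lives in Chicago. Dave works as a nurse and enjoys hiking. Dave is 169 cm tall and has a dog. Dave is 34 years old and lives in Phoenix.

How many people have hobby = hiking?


Count: 2

2


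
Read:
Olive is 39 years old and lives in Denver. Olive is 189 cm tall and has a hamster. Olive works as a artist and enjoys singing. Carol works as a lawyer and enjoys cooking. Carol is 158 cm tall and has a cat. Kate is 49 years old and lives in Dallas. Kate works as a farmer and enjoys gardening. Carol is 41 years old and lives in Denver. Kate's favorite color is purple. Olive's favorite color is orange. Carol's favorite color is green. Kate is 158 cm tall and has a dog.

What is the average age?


Sum=129, n=3, avg=43

43


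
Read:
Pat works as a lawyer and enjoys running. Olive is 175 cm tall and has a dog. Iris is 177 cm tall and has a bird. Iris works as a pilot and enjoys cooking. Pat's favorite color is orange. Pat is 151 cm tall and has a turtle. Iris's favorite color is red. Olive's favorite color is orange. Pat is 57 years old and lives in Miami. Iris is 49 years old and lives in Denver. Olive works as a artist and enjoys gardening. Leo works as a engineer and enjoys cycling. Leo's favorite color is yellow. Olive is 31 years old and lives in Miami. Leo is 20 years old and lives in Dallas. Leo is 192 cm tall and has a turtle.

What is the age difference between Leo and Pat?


|20 - 57| = 37

37


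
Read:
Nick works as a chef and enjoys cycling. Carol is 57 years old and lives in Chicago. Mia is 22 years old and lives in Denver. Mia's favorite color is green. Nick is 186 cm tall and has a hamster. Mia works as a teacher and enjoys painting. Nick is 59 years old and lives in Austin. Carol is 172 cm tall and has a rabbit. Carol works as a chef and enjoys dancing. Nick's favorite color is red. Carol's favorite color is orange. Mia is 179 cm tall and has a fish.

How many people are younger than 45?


Filter: 1

1


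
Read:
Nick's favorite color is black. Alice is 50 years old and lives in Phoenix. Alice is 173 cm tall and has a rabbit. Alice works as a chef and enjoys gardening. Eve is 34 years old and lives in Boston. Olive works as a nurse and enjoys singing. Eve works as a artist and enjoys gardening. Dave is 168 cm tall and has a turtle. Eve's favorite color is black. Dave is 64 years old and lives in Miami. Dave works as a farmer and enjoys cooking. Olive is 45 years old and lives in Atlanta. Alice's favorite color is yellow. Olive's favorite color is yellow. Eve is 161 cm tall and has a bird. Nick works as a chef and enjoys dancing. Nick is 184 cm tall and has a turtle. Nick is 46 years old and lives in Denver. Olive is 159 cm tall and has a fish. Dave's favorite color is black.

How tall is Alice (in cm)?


Alice is 173 cm tall

173


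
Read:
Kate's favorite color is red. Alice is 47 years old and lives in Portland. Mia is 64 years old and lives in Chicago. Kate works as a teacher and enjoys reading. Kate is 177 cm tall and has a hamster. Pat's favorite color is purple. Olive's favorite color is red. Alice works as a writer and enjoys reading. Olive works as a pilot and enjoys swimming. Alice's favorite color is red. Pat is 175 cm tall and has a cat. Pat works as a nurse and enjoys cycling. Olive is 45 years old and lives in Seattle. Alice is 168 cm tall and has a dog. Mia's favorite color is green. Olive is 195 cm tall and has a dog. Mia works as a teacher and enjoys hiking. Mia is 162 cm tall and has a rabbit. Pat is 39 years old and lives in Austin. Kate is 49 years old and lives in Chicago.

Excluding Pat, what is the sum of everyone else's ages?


Sum (excluding Pat): 205

205


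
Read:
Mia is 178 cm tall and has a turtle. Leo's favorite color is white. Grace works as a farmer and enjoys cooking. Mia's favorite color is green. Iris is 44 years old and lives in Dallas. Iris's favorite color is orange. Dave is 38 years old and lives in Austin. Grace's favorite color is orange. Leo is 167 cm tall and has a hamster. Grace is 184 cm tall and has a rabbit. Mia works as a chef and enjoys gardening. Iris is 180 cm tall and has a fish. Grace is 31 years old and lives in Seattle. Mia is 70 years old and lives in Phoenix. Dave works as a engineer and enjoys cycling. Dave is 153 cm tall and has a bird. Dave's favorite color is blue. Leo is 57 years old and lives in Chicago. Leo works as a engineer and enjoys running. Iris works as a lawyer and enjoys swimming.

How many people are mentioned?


People: Iris, Grace, Mia, Dave, Leo. Count = 5

5


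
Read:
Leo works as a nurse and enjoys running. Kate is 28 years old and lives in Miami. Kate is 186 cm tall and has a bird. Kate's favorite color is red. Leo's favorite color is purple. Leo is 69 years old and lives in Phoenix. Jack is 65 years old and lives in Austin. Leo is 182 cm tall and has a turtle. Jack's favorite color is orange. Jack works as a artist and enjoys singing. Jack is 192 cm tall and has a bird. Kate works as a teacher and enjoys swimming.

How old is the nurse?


The nurse is Leo, age 69

69


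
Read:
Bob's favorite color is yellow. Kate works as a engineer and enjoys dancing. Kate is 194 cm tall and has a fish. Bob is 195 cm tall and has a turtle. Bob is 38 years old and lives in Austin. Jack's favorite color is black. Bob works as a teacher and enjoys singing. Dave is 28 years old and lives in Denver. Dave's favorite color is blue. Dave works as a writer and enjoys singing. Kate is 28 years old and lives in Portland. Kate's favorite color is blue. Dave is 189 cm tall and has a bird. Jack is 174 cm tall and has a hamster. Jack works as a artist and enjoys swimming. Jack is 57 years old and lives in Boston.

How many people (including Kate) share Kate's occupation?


Kate is a engineer. Count = 1

1


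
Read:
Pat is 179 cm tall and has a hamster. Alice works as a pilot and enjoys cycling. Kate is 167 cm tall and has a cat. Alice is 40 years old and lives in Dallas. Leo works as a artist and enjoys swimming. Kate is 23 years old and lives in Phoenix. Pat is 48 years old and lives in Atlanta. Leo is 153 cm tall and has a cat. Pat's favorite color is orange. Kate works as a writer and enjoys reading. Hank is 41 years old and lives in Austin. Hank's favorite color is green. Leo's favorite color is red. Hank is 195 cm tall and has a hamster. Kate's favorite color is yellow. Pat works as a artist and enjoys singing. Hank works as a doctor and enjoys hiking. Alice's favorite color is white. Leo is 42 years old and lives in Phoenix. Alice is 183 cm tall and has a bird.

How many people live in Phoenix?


Count in Phoenix: 2

2
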